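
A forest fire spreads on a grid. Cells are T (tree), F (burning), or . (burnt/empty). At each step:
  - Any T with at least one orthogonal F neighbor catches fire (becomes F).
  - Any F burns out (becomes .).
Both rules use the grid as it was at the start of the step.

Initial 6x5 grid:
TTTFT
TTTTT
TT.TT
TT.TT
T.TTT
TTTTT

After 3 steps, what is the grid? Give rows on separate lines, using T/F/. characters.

Step 1: 3 trees catch fire, 1 burn out
  TTF.F
  TTTFT
  TT.TT
  TT.TT
  T.TTT
  TTTTT
Step 2: 4 trees catch fire, 3 burn out
  TF...
  TTF.F
  TT.FT
  TT.TT
  T.TTT
  TTTTT
Step 3: 4 trees catch fire, 4 burn out
  F....
  TF...
  TT..F
  TT.FT
  T.TTT
  TTTTT

F....
TF...
TT..F
TT.FT
T.TTT
TTTTT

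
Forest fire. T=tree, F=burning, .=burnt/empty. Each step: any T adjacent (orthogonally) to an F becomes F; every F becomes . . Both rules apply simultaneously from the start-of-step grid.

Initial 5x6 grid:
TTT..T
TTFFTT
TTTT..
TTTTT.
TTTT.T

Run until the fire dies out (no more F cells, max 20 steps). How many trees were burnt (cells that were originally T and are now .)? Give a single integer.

Answer: 21

Derivation:
Step 1: +5 fires, +2 burnt (F count now 5)
Step 2: +6 fires, +5 burnt (F count now 6)
Step 3: +7 fires, +6 burnt (F count now 7)
Step 4: +2 fires, +7 burnt (F count now 2)
Step 5: +1 fires, +2 burnt (F count now 1)
Step 6: +0 fires, +1 burnt (F count now 0)
Fire out after step 6
Initially T: 22, now '.': 29
Total burnt (originally-T cells now '.'): 21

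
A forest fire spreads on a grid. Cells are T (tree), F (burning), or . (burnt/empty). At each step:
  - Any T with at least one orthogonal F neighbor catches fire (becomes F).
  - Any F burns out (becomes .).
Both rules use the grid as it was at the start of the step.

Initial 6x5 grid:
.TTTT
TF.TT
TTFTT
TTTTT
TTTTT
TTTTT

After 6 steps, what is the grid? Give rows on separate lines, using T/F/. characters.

Step 1: 5 trees catch fire, 2 burn out
  .FTTT
  F..TT
  TF.FT
  TTFTT
  TTTTT
  TTTTT
Step 2: 7 trees catch fire, 5 burn out
  ..FTT
  ...FT
  F...F
  TF.FT
  TTFTT
  TTTTT
Step 3: 7 trees catch fire, 7 burn out
  ...FT
  ....F
  .....
  F...F
  TF.FT
  TTFTT
Step 4: 5 trees catch fire, 7 burn out
  ....F
  .....
  .....
  .....
  F...F
  TF.FT
Step 5: 2 trees catch fire, 5 burn out
  .....
  .....
  .....
  .....
  .....
  F...F
Step 6: 0 trees catch fire, 2 burn out
  .....
  .....
  .....
  .....
  .....
  .....

.....
.....
.....
.....
.....
.....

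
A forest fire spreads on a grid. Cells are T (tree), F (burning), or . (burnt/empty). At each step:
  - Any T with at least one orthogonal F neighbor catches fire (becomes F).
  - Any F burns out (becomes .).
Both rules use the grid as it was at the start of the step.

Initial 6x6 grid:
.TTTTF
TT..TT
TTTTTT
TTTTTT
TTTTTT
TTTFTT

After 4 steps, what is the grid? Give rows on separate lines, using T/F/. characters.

Step 1: 5 trees catch fire, 2 burn out
  .TTTF.
  TT..TF
  TTTTTT
  TTTTTT
  TTTFTT
  TTF.FT
Step 2: 8 trees catch fire, 5 burn out
  .TTF..
  TT..F.
  TTTTTF
  TTTFTT
  TTF.FT
  TF...F
Step 3: 9 trees catch fire, 8 burn out
  .TF...
  TT....
  TTTFF.
  TTF.FF
  TF...F
  F.....
Step 4: 4 trees catch fire, 9 burn out
  .F....
  TT....
  TTF...
  TF....
  F.....
  ......

.F....
TT....
TTF...
TF....
F.....
......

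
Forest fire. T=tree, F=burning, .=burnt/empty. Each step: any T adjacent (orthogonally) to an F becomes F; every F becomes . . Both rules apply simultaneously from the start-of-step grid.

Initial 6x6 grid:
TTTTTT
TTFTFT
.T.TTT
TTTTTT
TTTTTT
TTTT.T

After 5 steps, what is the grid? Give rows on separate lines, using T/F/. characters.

Step 1: 6 trees catch fire, 2 burn out
  TTFTFT
  TF.F.F
  .T.TFT
  TTTTTT
  TTTTTT
  TTTT.T
Step 2: 8 trees catch fire, 6 burn out
  TF.F.F
  F.....
  .F.F.F
  TTTTFT
  TTTTTT
  TTTT.T
Step 3: 5 trees catch fire, 8 burn out
  F.....
  ......
  ......
  TFTF.F
  TTTTFT
  TTTT.T
Step 4: 5 trees catch fire, 5 burn out
  ......
  ......
  ......
  F.F...
  TFTF.F
  TTTT.T
Step 5: 5 trees catch fire, 5 burn out
  ......
  ......
  ......
  ......
  F.F...
  TFTF.F

......
......
......
......
F.F...
TFTF.F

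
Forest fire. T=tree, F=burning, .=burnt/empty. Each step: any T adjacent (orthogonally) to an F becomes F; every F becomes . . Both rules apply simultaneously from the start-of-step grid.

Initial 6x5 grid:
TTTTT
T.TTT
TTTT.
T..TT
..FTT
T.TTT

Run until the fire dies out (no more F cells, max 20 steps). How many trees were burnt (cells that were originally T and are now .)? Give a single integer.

Answer: 21

Derivation:
Step 1: +2 fires, +1 burnt (F count now 2)
Step 2: +3 fires, +2 burnt (F count now 3)
Step 3: +3 fires, +3 burnt (F count now 3)
Step 4: +2 fires, +3 burnt (F count now 2)
Step 5: +4 fires, +2 burnt (F count now 4)
Step 6: +3 fires, +4 burnt (F count now 3)
Step 7: +3 fires, +3 burnt (F count now 3)
Step 8: +1 fires, +3 burnt (F count now 1)
Step 9: +0 fires, +1 burnt (F count now 0)
Fire out after step 9
Initially T: 22, now '.': 29
Total burnt (originally-T cells now '.'): 21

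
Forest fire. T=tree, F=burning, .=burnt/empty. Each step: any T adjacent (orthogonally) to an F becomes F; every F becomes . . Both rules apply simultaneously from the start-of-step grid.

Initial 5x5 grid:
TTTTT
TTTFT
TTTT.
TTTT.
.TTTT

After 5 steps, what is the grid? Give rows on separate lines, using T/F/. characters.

Step 1: 4 trees catch fire, 1 burn out
  TTTFT
  TTF.F
  TTTF.
  TTTT.
  .TTTT
Step 2: 5 trees catch fire, 4 burn out
  TTF.F
  TF...
  TTF..
  TTTF.
  .TTTT
Step 3: 5 trees catch fire, 5 burn out
  TF...
  F....
  TF...
  TTF..
  .TTFT
Step 4: 5 trees catch fire, 5 burn out
  F....
  .....
  F....
  TF...
  .TF.F
Step 5: 2 trees catch fire, 5 burn out
  .....
  .....
  .....
  F....
  .F...

.....
.....
.....
F....
.F...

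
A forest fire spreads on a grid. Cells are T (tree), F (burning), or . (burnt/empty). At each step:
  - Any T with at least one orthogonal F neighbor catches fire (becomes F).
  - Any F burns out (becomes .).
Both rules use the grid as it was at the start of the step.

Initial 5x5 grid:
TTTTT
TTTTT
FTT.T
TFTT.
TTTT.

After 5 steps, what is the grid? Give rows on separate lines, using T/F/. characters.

Step 1: 5 trees catch fire, 2 burn out
  TTTTT
  FTTTT
  .FT.T
  F.FT.
  TFTT.
Step 2: 6 trees catch fire, 5 burn out
  FTTTT
  .FTTT
  ..F.T
  ...F.
  F.FT.
Step 3: 3 trees catch fire, 6 burn out
  .FTTT
  ..FTT
  ....T
  .....
  ...F.
Step 4: 2 trees catch fire, 3 burn out
  ..FTT
  ...FT
  ....T
  .....
  .....
Step 5: 2 trees catch fire, 2 burn out
  ...FT
  ....F
  ....T
  .....
  .....

...FT
....F
....T
.....
.....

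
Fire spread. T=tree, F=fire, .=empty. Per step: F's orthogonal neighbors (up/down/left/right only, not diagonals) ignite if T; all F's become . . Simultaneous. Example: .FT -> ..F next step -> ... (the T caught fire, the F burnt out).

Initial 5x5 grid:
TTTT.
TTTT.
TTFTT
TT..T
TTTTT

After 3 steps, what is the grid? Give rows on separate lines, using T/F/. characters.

Step 1: 3 trees catch fire, 1 burn out
  TTTT.
  TTFT.
  TF.FT
  TT..T
  TTTTT
Step 2: 6 trees catch fire, 3 burn out
  TTFT.
  TF.F.
  F...F
  TF..T
  TTTTT
Step 3: 6 trees catch fire, 6 burn out
  TF.F.
  F....
  .....
  F...F
  TFTTT

TF.F.
F....
.....
F...F
TFTTT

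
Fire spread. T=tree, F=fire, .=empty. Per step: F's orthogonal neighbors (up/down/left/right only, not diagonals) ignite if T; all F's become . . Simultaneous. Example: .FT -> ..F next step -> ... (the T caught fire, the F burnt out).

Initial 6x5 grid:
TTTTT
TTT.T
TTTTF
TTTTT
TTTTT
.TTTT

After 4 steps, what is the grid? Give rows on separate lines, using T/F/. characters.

Step 1: 3 trees catch fire, 1 burn out
  TTTTT
  TTT.F
  TTTF.
  TTTTF
  TTTTT
  .TTTT
Step 2: 4 trees catch fire, 3 burn out
  TTTTF
  TTT..
  TTF..
  TTTF.
  TTTTF
  .TTTT
Step 3: 6 trees catch fire, 4 burn out
  TTTF.
  TTF..
  TF...
  TTF..
  TTTF.
  .TTTF
Step 4: 6 trees catch fire, 6 burn out
  TTF..
  TF...
  F....
  TF...
  TTF..
  .TTF.

TTF..
TF...
F....
TF...
TTF..
.TTF.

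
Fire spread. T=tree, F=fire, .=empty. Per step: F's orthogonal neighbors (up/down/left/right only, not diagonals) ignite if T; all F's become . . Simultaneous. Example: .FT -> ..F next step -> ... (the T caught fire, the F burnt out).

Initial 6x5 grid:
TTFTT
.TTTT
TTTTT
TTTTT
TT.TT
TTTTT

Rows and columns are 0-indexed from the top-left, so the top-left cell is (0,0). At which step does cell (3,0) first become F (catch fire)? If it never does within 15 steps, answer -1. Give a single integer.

Step 1: cell (3,0)='T' (+3 fires, +1 burnt)
Step 2: cell (3,0)='T' (+5 fires, +3 burnt)
Step 3: cell (3,0)='T' (+4 fires, +5 burnt)
Step 4: cell (3,0)='T' (+4 fires, +4 burnt)
Step 5: cell (3,0)='F' (+4 fires, +4 burnt)
  -> target ignites at step 5
Step 6: cell (3,0)='.' (+4 fires, +4 burnt)
Step 7: cell (3,0)='.' (+3 fires, +4 burnt)
Step 8: cell (3,0)='.' (+0 fires, +3 burnt)
  fire out at step 8

5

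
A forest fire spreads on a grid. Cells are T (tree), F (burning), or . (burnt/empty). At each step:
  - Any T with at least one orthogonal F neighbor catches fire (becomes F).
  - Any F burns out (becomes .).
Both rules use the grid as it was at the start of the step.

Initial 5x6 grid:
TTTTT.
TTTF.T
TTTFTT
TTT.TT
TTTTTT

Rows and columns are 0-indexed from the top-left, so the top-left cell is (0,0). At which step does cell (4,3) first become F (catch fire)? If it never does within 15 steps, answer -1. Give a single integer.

Step 1: cell (4,3)='T' (+4 fires, +2 burnt)
Step 2: cell (4,3)='T' (+7 fires, +4 burnt)
Step 3: cell (4,3)='T' (+8 fires, +7 burnt)
Step 4: cell (4,3)='F' (+5 fires, +8 burnt)
  -> target ignites at step 4
Step 5: cell (4,3)='.' (+1 fires, +5 burnt)
Step 6: cell (4,3)='.' (+0 fires, +1 burnt)
  fire out at step 6

4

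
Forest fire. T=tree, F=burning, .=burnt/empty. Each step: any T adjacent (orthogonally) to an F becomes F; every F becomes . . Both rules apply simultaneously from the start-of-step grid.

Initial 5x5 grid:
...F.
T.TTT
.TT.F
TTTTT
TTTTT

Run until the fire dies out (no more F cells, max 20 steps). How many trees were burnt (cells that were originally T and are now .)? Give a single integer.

Step 1: +3 fires, +2 burnt (F count now 3)
Step 2: +3 fires, +3 burnt (F count now 3)
Step 3: +3 fires, +3 burnt (F count now 3)
Step 4: +3 fires, +3 burnt (F count now 3)
Step 5: +2 fires, +3 burnt (F count now 2)
Step 6: +1 fires, +2 burnt (F count now 1)
Step 7: +0 fires, +1 burnt (F count now 0)
Fire out after step 7
Initially T: 16, now '.': 24
Total burnt (originally-T cells now '.'): 15

Answer: 15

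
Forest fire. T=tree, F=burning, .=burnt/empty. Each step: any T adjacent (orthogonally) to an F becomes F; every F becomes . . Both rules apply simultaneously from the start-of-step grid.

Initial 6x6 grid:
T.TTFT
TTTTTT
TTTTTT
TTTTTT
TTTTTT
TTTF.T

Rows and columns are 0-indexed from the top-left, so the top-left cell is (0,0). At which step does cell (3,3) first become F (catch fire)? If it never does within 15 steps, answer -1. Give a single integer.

Step 1: cell (3,3)='T' (+5 fires, +2 burnt)
Step 2: cell (3,3)='F' (+8 fires, +5 burnt)
  -> target ignites at step 2
Step 3: cell (3,3)='.' (+8 fires, +8 burnt)
Step 4: cell (3,3)='.' (+6 fires, +8 burnt)
Step 5: cell (3,3)='.' (+3 fires, +6 burnt)
Step 6: cell (3,3)='.' (+2 fires, +3 burnt)
Step 7: cell (3,3)='.' (+0 fires, +2 burnt)
  fire out at step 7

2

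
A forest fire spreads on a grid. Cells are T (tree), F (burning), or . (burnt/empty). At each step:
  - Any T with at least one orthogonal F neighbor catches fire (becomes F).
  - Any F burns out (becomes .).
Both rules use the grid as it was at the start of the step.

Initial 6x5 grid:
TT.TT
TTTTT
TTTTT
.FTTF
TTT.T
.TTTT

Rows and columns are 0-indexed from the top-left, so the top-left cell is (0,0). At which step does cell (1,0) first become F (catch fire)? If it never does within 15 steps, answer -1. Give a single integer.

Step 1: cell (1,0)='T' (+6 fires, +2 burnt)
Step 2: cell (1,0)='T' (+9 fires, +6 burnt)
Step 3: cell (1,0)='F' (+7 fires, +9 burnt)
  -> target ignites at step 3
Step 4: cell (1,0)='.' (+2 fires, +7 burnt)
Step 5: cell (1,0)='.' (+0 fires, +2 burnt)
  fire out at step 5

3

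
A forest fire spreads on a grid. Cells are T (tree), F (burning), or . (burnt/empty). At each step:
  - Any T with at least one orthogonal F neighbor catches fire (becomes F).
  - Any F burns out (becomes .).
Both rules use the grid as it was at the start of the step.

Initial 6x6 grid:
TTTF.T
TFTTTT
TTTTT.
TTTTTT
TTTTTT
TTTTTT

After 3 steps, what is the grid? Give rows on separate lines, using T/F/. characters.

Step 1: 6 trees catch fire, 2 burn out
  TFF..T
  F.FFTT
  TFTTT.
  TTTTTT
  TTTTTT
  TTTTTT
Step 2: 6 trees catch fire, 6 burn out
  F....T
  ....FT
  F.FFT.
  TFTTTT
  TTTTTT
  TTTTTT
Step 3: 6 trees catch fire, 6 burn out
  .....T
  .....F
  ....F.
  F.FFTT
  TFTTTT
  TTTTTT

.....T
.....F
....F.
F.FFTT
TFTTTT
TTTTTT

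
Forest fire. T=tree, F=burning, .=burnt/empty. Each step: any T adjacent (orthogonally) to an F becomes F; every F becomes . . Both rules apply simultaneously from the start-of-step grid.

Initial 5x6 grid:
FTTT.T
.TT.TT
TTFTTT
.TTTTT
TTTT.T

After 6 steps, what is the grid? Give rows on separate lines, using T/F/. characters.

Step 1: 5 trees catch fire, 2 burn out
  .FTT.T
  .TF.TT
  TF.FTT
  .TFTTT
  TTTT.T
Step 2: 7 trees catch fire, 5 burn out
  ..FT.T
  .F..TT
  F...FT
  .F.FTT
  TTFT.T
Step 3: 6 trees catch fire, 7 burn out
  ...F.T
  ....FT
  .....F
  ....FT
  TF.F.T
Step 4: 3 trees catch fire, 6 burn out
  .....T
  .....F
  ......
  .....F
  F....T
Step 5: 2 trees catch fire, 3 burn out
  .....F
  ......
  ......
  ......
  .....F
Step 6: 0 trees catch fire, 2 burn out
  ......
  ......
  ......
  ......
  ......

......
......
......
......
......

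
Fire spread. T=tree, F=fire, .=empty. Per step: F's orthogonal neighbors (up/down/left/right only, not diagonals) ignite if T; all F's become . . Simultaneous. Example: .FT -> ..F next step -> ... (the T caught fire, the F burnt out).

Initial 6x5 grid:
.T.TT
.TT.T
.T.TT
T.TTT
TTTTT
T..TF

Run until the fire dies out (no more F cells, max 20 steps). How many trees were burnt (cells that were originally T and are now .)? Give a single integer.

Answer: 16

Derivation:
Step 1: +2 fires, +1 burnt (F count now 2)
Step 2: +2 fires, +2 burnt (F count now 2)
Step 3: +3 fires, +2 burnt (F count now 3)
Step 4: +4 fires, +3 burnt (F count now 4)
Step 5: +2 fires, +4 burnt (F count now 2)
Step 6: +3 fires, +2 burnt (F count now 3)
Step 7: +0 fires, +3 burnt (F count now 0)
Fire out after step 7
Initially T: 20, now '.': 26
Total burnt (originally-T cells now '.'): 16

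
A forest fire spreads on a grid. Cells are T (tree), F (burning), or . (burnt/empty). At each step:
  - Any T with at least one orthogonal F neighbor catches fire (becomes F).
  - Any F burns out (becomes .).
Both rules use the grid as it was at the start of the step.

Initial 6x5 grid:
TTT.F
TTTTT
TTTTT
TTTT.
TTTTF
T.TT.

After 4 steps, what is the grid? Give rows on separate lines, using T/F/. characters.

Step 1: 2 trees catch fire, 2 burn out
  TTT..
  TTTTF
  TTTTT
  TTTT.
  TTTF.
  T.TT.
Step 2: 5 trees catch fire, 2 burn out
  TTT..
  TTTF.
  TTTTF
  TTTF.
  TTF..
  T.TF.
Step 3: 5 trees catch fire, 5 burn out
  TTT..
  TTF..
  TTTF.
  TTF..
  TF...
  T.F..
Step 4: 5 trees catch fire, 5 burn out
  TTF..
  TF...
  TTF..
  TF...
  F....
  T....

TTF..
TF...
TTF..
TF...
F....
T....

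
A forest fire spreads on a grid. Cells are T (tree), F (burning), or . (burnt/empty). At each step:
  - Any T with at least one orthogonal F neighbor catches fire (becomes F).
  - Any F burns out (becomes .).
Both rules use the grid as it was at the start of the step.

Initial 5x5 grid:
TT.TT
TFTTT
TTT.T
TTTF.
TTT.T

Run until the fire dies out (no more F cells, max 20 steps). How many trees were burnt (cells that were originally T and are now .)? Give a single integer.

Answer: 18

Derivation:
Step 1: +5 fires, +2 burnt (F count now 5)
Step 2: +6 fires, +5 burnt (F count now 6)
Step 3: +4 fires, +6 burnt (F count now 4)
Step 4: +3 fires, +4 burnt (F count now 3)
Step 5: +0 fires, +3 burnt (F count now 0)
Fire out after step 5
Initially T: 19, now '.': 24
Total burnt (originally-T cells now '.'): 18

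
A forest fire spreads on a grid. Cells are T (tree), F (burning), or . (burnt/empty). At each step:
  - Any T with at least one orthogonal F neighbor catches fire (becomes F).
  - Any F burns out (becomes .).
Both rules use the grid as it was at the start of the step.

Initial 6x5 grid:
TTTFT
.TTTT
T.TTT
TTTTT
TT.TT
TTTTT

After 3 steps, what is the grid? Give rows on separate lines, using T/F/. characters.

Step 1: 3 trees catch fire, 1 burn out
  TTF.F
  .TTFT
  T.TTT
  TTTTT
  TT.TT
  TTTTT
Step 2: 4 trees catch fire, 3 burn out
  TF...
  .TF.F
  T.TFT
  TTTTT
  TT.TT
  TTTTT
Step 3: 5 trees catch fire, 4 burn out
  F....
  .F...
  T.F.F
  TTTFT
  TT.TT
  TTTTT

F....
.F...
T.F.F
TTTFT
TT.TT
TTTTT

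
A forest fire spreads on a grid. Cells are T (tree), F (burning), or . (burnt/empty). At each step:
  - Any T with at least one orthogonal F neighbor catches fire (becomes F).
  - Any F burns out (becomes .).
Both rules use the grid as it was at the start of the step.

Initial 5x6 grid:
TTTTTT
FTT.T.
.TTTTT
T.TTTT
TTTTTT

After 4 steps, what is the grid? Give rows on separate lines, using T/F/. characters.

Step 1: 2 trees catch fire, 1 burn out
  FTTTTT
  .FT.T.
  .TTTTT
  T.TTTT
  TTTTTT
Step 2: 3 trees catch fire, 2 burn out
  .FTTTT
  ..F.T.
  .FTTTT
  T.TTTT
  TTTTTT
Step 3: 2 trees catch fire, 3 burn out
  ..FTTT
  ....T.
  ..FTTT
  T.TTTT
  TTTTTT
Step 4: 3 trees catch fire, 2 burn out
  ...FTT
  ....T.
  ...FTT
  T.FTTT
  TTTTTT

...FTT
....T.
...FTT
T.FTTT
TTTTTT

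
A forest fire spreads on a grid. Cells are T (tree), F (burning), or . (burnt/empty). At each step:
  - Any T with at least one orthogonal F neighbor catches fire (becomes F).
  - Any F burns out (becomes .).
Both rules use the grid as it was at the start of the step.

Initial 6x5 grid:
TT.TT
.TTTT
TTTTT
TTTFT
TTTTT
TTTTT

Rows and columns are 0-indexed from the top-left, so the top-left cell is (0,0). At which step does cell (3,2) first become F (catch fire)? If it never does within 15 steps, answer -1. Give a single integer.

Step 1: cell (3,2)='F' (+4 fires, +1 burnt)
  -> target ignites at step 1
Step 2: cell (3,2)='.' (+7 fires, +4 burnt)
Step 3: cell (3,2)='.' (+8 fires, +7 burnt)
Step 4: cell (3,2)='.' (+5 fires, +8 burnt)
Step 5: cell (3,2)='.' (+2 fires, +5 burnt)
Step 6: cell (3,2)='.' (+1 fires, +2 burnt)
Step 7: cell (3,2)='.' (+0 fires, +1 burnt)
  fire out at step 7

1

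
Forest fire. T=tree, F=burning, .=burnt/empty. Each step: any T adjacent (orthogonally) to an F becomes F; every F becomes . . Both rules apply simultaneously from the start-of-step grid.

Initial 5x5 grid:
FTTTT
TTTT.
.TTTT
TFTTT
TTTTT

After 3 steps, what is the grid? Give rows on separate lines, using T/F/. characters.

Step 1: 6 trees catch fire, 2 burn out
  .FTTT
  FTTT.
  .FTTT
  F.FTT
  TFTTT
Step 2: 6 trees catch fire, 6 burn out
  ..FTT
  .FTT.
  ..FTT
  ...FT
  F.FTT
Step 3: 5 trees catch fire, 6 burn out
  ...FT
  ..FT.
  ...FT
  ....F
  ...FT

...FT
..FT.
...FT
....F
...FT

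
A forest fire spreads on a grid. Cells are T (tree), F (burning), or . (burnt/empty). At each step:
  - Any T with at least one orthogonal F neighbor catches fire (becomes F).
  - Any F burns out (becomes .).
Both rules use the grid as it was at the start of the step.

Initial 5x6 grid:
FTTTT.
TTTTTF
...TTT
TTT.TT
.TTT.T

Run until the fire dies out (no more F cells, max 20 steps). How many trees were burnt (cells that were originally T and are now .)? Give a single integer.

Step 1: +4 fires, +2 burnt (F count now 4)
Step 2: +6 fires, +4 burnt (F count now 6)
Step 3: +5 fires, +6 burnt (F count now 5)
Step 4: +0 fires, +5 burnt (F count now 0)
Fire out after step 4
Initially T: 21, now '.': 24
Total burnt (originally-T cells now '.'): 15

Answer: 15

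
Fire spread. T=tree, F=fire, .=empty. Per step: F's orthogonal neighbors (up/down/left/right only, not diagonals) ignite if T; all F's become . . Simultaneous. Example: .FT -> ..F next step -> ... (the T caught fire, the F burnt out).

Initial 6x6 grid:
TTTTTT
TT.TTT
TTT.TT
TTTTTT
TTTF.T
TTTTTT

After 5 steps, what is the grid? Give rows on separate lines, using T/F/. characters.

Step 1: 3 trees catch fire, 1 burn out
  TTTTTT
  TT.TTT
  TTT.TT
  TTTFTT
  TTF..T
  TTTFTT
Step 2: 5 trees catch fire, 3 burn out
  TTTTTT
  TT.TTT
  TTT.TT
  TTF.FT
  TF...T
  TTF.FT
Step 3: 7 trees catch fire, 5 burn out
  TTTTTT
  TT.TTT
  TTF.FT
  TF...F
  F....T
  TF...F
Step 4: 6 trees catch fire, 7 burn out
  TTTTTT
  TT.TFT
  TF...F
  F.....
  .....F
  F.....
Step 5: 5 trees catch fire, 6 burn out
  TTTTFT
  TF.F.F
  F.....
  ......
  ......
  ......

TTTTFT
TF.F.F
F.....
......
......
......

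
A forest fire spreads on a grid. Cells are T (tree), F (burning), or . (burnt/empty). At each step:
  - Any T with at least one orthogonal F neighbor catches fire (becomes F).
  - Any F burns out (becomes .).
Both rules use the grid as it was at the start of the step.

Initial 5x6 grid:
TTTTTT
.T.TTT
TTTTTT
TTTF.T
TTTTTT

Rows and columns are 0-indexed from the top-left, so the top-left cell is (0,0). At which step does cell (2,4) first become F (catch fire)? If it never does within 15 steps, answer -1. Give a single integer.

Step 1: cell (2,4)='T' (+3 fires, +1 burnt)
Step 2: cell (2,4)='F' (+6 fires, +3 burnt)
  -> target ignites at step 2
Step 3: cell (2,4)='.' (+7 fires, +6 burnt)
Step 4: cell (2,4)='.' (+7 fires, +7 burnt)
Step 5: cell (2,4)='.' (+2 fires, +7 burnt)
Step 6: cell (2,4)='.' (+1 fires, +2 burnt)
Step 7: cell (2,4)='.' (+0 fires, +1 burnt)
  fire out at step 7

2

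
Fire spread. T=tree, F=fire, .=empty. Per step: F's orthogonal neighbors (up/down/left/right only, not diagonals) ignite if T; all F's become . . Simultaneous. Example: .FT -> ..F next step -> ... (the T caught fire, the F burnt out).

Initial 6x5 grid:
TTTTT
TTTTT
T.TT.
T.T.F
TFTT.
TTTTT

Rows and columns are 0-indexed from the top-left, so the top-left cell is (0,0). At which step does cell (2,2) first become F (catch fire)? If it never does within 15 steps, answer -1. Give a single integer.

Step 1: cell (2,2)='T' (+3 fires, +2 burnt)
Step 2: cell (2,2)='T' (+5 fires, +3 burnt)
Step 3: cell (2,2)='F' (+3 fires, +5 burnt)
  -> target ignites at step 3
Step 4: cell (2,2)='.' (+4 fires, +3 burnt)
Step 5: cell (2,2)='.' (+4 fires, +4 burnt)
Step 6: cell (2,2)='.' (+3 fires, +4 burnt)
Step 7: cell (2,2)='.' (+1 fires, +3 burnt)
Step 8: cell (2,2)='.' (+0 fires, +1 burnt)
  fire out at step 8

3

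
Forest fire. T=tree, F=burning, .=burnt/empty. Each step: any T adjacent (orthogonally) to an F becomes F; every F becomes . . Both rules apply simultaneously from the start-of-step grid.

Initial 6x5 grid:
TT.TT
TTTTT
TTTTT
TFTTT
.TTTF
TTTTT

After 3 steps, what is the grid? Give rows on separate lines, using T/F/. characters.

Step 1: 7 trees catch fire, 2 burn out
  TT.TT
  TTTTT
  TFTTT
  F.FTF
  .FTF.
  TTTTF
Step 2: 8 trees catch fire, 7 burn out
  TT.TT
  TFTTT
  F.FTF
  ...F.
  ..F..
  TFTF.
Step 3: 7 trees catch fire, 8 burn out
  TF.TT
  F.FTF
  ...F.
  .....
  .....
  F.F..

TF.TT
F.FTF
...F.
.....
.....
F.F..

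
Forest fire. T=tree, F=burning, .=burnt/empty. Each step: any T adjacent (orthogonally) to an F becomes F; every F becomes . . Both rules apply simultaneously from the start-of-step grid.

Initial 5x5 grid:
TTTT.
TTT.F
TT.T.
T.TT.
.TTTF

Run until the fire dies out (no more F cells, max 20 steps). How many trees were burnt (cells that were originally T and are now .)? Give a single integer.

Step 1: +1 fires, +2 burnt (F count now 1)
Step 2: +2 fires, +1 burnt (F count now 2)
Step 3: +3 fires, +2 burnt (F count now 3)
Step 4: +0 fires, +3 burnt (F count now 0)
Fire out after step 4
Initially T: 16, now '.': 15
Total burnt (originally-T cells now '.'): 6

Answer: 6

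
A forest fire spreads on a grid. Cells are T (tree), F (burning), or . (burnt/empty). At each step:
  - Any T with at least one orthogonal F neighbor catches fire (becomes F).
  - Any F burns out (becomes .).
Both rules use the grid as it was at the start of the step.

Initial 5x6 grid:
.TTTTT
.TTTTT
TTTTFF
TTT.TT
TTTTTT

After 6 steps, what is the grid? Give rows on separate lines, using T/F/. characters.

Step 1: 5 trees catch fire, 2 burn out
  .TTTTT
  .TTTFF
  TTTF..
  TTT.FF
  TTTTTT
Step 2: 6 trees catch fire, 5 burn out
  .TTTFF
  .TTF..
  TTF...
  TTT...
  TTTTFF
Step 3: 5 trees catch fire, 6 burn out
  .TTF..
  .TF...
  TF....
  TTF...
  TTTF..
Step 4: 5 trees catch fire, 5 burn out
  .TF...
  .F....
  F.....
  TF....
  TTF...
Step 5: 3 trees catch fire, 5 burn out
  .F....
  ......
  ......
  F.....
  TF....
Step 6: 1 trees catch fire, 3 burn out
  ......
  ......
  ......
  ......
  F.....

......
......
......
......
F.....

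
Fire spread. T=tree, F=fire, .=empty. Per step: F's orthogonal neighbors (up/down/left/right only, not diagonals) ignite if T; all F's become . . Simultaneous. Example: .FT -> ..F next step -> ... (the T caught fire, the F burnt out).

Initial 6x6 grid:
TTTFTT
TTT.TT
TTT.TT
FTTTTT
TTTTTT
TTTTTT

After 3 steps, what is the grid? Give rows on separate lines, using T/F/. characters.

Step 1: 5 trees catch fire, 2 burn out
  TTF.FT
  TTT.TT
  FTT.TT
  .FTTTT
  FTTTTT
  TTTTTT
Step 2: 9 trees catch fire, 5 burn out
  TF...F
  FTF.FT
  .FT.TT
  ..FTTT
  .FTTTT
  FTTTTT
Step 3: 8 trees catch fire, 9 burn out
  F.....
  .F...F
  ..F.FT
  ...FTT
  ..FTTT
  .FTTTT

F.....
.F...F
..F.FT
...FTT
..FTTT
.FTTTT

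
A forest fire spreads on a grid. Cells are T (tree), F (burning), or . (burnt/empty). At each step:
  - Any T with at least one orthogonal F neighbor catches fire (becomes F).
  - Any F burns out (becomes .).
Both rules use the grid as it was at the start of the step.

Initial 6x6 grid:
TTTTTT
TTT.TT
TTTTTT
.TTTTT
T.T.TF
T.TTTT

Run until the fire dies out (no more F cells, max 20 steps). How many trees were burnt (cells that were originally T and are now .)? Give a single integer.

Step 1: +3 fires, +1 burnt (F count now 3)
Step 2: +3 fires, +3 burnt (F count now 3)
Step 3: +4 fires, +3 burnt (F count now 4)
Step 4: +5 fires, +4 burnt (F count now 5)
Step 5: +4 fires, +5 burnt (F count now 4)
Step 6: +3 fires, +4 burnt (F count now 3)
Step 7: +3 fires, +3 burnt (F count now 3)
Step 8: +2 fires, +3 burnt (F count now 2)
Step 9: +1 fires, +2 burnt (F count now 1)
Step 10: +0 fires, +1 burnt (F count now 0)
Fire out after step 10
Initially T: 30, now '.': 34
Total burnt (originally-T cells now '.'): 28

Answer: 28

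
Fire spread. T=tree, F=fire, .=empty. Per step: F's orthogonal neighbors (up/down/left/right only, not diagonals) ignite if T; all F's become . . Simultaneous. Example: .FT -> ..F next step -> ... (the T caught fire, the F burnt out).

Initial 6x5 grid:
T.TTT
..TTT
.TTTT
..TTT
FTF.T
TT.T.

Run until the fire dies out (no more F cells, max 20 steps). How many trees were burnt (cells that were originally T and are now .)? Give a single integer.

Answer: 17

Derivation:
Step 1: +3 fires, +2 burnt (F count now 3)
Step 2: +3 fires, +3 burnt (F count now 3)
Step 3: +4 fires, +3 burnt (F count now 4)
Step 4: +4 fires, +4 burnt (F count now 4)
Step 5: +2 fires, +4 burnt (F count now 2)
Step 6: +1 fires, +2 burnt (F count now 1)
Step 7: +0 fires, +1 burnt (F count now 0)
Fire out after step 7
Initially T: 19, now '.': 28
Total burnt (originally-T cells now '.'): 17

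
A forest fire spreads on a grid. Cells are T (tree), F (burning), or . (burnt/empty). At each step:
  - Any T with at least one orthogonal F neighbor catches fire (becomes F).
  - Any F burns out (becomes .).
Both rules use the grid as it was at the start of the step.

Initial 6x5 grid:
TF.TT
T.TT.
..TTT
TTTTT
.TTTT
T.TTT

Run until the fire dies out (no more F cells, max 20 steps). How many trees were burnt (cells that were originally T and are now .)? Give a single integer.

Answer: 2

Derivation:
Step 1: +1 fires, +1 burnt (F count now 1)
Step 2: +1 fires, +1 burnt (F count now 1)
Step 3: +0 fires, +1 burnt (F count now 0)
Fire out after step 3
Initially T: 22, now '.': 10
Total burnt (originally-T cells now '.'): 2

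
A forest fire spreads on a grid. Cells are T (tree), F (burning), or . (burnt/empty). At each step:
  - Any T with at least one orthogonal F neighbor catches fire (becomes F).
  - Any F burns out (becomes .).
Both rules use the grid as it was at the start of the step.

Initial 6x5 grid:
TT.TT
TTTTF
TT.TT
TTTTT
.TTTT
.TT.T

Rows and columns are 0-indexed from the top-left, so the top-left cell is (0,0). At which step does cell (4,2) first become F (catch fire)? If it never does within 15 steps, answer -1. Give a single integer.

Step 1: cell (4,2)='T' (+3 fires, +1 burnt)
Step 2: cell (4,2)='T' (+4 fires, +3 burnt)
Step 3: cell (4,2)='T' (+3 fires, +4 burnt)
Step 4: cell (4,2)='T' (+6 fires, +3 burnt)
Step 5: cell (4,2)='F' (+4 fires, +6 burnt)
  -> target ignites at step 5
Step 6: cell (4,2)='.' (+3 fires, +4 burnt)
Step 7: cell (4,2)='.' (+1 fires, +3 burnt)
Step 8: cell (4,2)='.' (+0 fires, +1 burnt)
  fire out at step 8

5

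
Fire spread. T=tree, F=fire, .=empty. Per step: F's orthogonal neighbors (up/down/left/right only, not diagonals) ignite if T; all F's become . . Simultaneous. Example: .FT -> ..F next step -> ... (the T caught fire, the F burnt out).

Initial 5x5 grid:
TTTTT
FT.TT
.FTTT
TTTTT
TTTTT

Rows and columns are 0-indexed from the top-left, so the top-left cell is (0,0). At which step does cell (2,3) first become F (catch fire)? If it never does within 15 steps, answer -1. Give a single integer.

Step 1: cell (2,3)='T' (+4 fires, +2 burnt)
Step 2: cell (2,3)='F' (+5 fires, +4 burnt)
  -> target ignites at step 2
Step 3: cell (2,3)='.' (+6 fires, +5 burnt)
Step 4: cell (2,3)='.' (+4 fires, +6 burnt)
Step 5: cell (2,3)='.' (+2 fires, +4 burnt)
Step 6: cell (2,3)='.' (+0 fires, +2 burnt)
  fire out at step 6

2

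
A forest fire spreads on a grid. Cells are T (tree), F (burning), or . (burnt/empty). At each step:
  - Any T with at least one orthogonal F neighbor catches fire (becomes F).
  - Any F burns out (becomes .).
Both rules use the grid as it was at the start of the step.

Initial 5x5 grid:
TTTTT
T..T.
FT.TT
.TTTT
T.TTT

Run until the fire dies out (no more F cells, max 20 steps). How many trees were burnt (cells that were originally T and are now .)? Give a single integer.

Step 1: +2 fires, +1 burnt (F count now 2)
Step 2: +2 fires, +2 burnt (F count now 2)
Step 3: +2 fires, +2 burnt (F count now 2)
Step 4: +3 fires, +2 burnt (F count now 3)
Step 5: +4 fires, +3 burnt (F count now 4)
Step 6: +4 fires, +4 burnt (F count now 4)
Step 7: +0 fires, +4 burnt (F count now 0)
Fire out after step 7
Initially T: 18, now '.': 24
Total burnt (originally-T cells now '.'): 17

Answer: 17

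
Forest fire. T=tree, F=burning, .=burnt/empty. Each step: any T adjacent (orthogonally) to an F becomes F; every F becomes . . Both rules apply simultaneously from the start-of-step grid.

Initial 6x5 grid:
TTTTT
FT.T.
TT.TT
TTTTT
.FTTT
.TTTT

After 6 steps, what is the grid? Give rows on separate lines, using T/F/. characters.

Step 1: 6 trees catch fire, 2 burn out
  FTTTT
  .F.T.
  FT.TT
  TFTTT
  ..FTT
  .FTTT
Step 2: 6 trees catch fire, 6 burn out
  .FTTT
  ...T.
  .F.TT
  F.FTT
  ...FT
  ..FTT
Step 3: 4 trees catch fire, 6 burn out
  ..FTT
  ...T.
  ...TT
  ...FT
  ....F
  ...FT
Step 4: 4 trees catch fire, 4 burn out
  ...FT
  ...T.
  ...FT
  ....F
  .....
  ....F
Step 5: 3 trees catch fire, 4 burn out
  ....F
  ...F.
  ....F
  .....
  .....
  .....
Step 6: 0 trees catch fire, 3 burn out
  .....
  .....
  .....
  .....
  .....
  .....

.....
.....
.....
.....
.....
.....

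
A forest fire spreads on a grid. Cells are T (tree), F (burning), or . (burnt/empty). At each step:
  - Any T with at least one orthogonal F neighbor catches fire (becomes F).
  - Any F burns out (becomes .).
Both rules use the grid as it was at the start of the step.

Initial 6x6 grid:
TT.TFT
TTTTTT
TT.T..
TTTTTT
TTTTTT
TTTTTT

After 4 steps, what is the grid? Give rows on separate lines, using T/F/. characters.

Step 1: 3 trees catch fire, 1 burn out
  TT.F.F
  TTTTFT
  TT.T..
  TTTTTT
  TTTTTT
  TTTTTT
Step 2: 2 trees catch fire, 3 burn out
  TT....
  TTTF.F
  TT.T..
  TTTTTT
  TTTTTT
  TTTTTT
Step 3: 2 trees catch fire, 2 burn out
  TT....
  TTF...
  TT.F..
  TTTTTT
  TTTTTT
  TTTTTT
Step 4: 2 trees catch fire, 2 burn out
  TT....
  TF....
  TT....
  TTTFTT
  TTTTTT
  TTTTTT

TT....
TF....
TT....
TTTFTT
TTTTTT
TTTTTT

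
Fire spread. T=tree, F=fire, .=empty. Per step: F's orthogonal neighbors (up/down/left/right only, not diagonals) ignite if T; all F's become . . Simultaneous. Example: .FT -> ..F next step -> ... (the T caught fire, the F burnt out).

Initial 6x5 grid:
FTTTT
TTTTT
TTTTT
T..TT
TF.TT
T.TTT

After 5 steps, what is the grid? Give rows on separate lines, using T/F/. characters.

Step 1: 3 trees catch fire, 2 burn out
  .FTTT
  FTTTT
  TTTTT
  T..TT
  F..TT
  T.TTT
Step 2: 5 trees catch fire, 3 burn out
  ..FTT
  .FTTT
  FTTTT
  F..TT
  ...TT
  F.TTT
Step 3: 3 trees catch fire, 5 burn out
  ...FT
  ..FTT
  .FTTT
  ...TT
  ...TT
  ..TTT
Step 4: 3 trees catch fire, 3 burn out
  ....F
  ...FT
  ..FTT
  ...TT
  ...TT
  ..TTT
Step 5: 2 trees catch fire, 3 burn out
  .....
  ....F
  ...FT
  ...TT
  ...TT
  ..TTT

.....
....F
...FT
...TT
...TT
..TTT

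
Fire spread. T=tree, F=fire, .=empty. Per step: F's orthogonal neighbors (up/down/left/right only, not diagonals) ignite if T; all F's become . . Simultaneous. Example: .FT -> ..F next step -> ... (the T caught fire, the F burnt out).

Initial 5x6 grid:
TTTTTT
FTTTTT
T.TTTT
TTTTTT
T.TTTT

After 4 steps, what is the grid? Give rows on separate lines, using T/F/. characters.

Step 1: 3 trees catch fire, 1 burn out
  FTTTTT
  .FTTTT
  F.TTTT
  TTTTTT
  T.TTTT
Step 2: 3 trees catch fire, 3 burn out
  .FTTTT
  ..FTTT
  ..TTTT
  FTTTTT
  T.TTTT
Step 3: 5 trees catch fire, 3 burn out
  ..FTTT
  ...FTT
  ..FTTT
  .FTTTT
  F.TTTT
Step 4: 4 trees catch fire, 5 burn out
  ...FTT
  ....FT
  ...FTT
  ..FTTT
  ..TTTT

...FTT
....FT
...FTT
..FTTT
..TTTT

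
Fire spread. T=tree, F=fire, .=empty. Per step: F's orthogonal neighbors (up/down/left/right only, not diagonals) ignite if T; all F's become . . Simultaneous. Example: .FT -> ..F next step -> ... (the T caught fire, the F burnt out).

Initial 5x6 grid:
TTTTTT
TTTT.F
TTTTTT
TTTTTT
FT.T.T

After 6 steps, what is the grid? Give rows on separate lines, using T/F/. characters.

Step 1: 4 trees catch fire, 2 burn out
  TTTTTF
  TTTT..
  TTTTTF
  FTTTTT
  .F.T.T
Step 2: 5 trees catch fire, 4 burn out
  TTTTF.
  TTTT..
  FTTTF.
  .FTTTF
  ...T.T
Step 3: 7 trees catch fire, 5 burn out
  TTTF..
  FTTT..
  .FTF..
  ..FTF.
  ...T.F
Step 4: 6 trees catch fire, 7 burn out
  FTF...
  .FTF..
  ..F...
  ...F..
  ...T..
Step 5: 3 trees catch fire, 6 burn out
  .F....
  ..F...
  ......
  ......
  ...F..
Step 6: 0 trees catch fire, 3 burn out
  ......
  ......
  ......
  ......
  ......

......
......
......
......
......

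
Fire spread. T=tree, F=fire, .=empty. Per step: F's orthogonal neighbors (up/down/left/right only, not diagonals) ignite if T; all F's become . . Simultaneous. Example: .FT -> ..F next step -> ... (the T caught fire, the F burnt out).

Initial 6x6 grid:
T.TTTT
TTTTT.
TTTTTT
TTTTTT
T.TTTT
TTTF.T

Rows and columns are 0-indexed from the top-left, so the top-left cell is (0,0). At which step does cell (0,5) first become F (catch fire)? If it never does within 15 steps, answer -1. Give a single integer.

Step 1: cell (0,5)='T' (+2 fires, +1 burnt)
Step 2: cell (0,5)='T' (+4 fires, +2 burnt)
Step 3: cell (0,5)='T' (+5 fires, +4 burnt)
Step 4: cell (0,5)='T' (+7 fires, +5 burnt)
Step 5: cell (0,5)='T' (+6 fires, +7 burnt)
Step 6: cell (0,5)='T' (+4 fires, +6 burnt)
Step 7: cell (0,5)='F' (+2 fires, +4 burnt)
  -> target ignites at step 7
Step 8: cell (0,5)='.' (+1 fires, +2 burnt)
Step 9: cell (0,5)='.' (+0 fires, +1 burnt)
  fire out at step 9

7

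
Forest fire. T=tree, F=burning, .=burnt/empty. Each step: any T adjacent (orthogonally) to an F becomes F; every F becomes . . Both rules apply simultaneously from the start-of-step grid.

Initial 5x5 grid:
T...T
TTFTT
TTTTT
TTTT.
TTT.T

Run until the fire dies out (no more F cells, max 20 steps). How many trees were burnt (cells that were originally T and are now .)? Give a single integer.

Answer: 18

Derivation:
Step 1: +3 fires, +1 burnt (F count now 3)
Step 2: +5 fires, +3 burnt (F count now 5)
Step 3: +7 fires, +5 burnt (F count now 7)
Step 4: +2 fires, +7 burnt (F count now 2)
Step 5: +1 fires, +2 burnt (F count now 1)
Step 6: +0 fires, +1 burnt (F count now 0)
Fire out after step 6
Initially T: 19, now '.': 24
Total burnt (originally-T cells now '.'): 18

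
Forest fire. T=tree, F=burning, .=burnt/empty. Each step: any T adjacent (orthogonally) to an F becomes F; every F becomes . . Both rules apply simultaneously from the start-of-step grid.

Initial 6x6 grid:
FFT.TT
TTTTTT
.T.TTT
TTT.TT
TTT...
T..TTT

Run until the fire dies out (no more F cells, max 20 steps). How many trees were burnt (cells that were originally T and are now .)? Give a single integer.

Step 1: +3 fires, +2 burnt (F count now 3)
Step 2: +2 fires, +3 burnt (F count now 2)
Step 3: +2 fires, +2 burnt (F count now 2)
Step 4: +5 fires, +2 burnt (F count now 5)
Step 5: +5 fires, +5 burnt (F count now 5)
Step 6: +4 fires, +5 burnt (F count now 4)
Step 7: +1 fires, +4 burnt (F count now 1)
Step 8: +0 fires, +1 burnt (F count now 0)
Fire out after step 8
Initially T: 25, now '.': 33
Total burnt (originally-T cells now '.'): 22

Answer: 22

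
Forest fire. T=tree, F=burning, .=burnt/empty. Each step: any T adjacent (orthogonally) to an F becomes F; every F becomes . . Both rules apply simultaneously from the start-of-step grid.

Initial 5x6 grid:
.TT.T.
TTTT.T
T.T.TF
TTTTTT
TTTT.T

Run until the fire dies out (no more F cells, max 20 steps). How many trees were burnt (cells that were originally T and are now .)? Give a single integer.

Answer: 21

Derivation:
Step 1: +3 fires, +1 burnt (F count now 3)
Step 2: +2 fires, +3 burnt (F count now 2)
Step 3: +1 fires, +2 burnt (F count now 1)
Step 4: +2 fires, +1 burnt (F count now 2)
Step 5: +3 fires, +2 burnt (F count now 3)
Step 6: +3 fires, +3 burnt (F count now 3)
Step 7: +5 fires, +3 burnt (F count now 5)
Step 8: +2 fires, +5 burnt (F count now 2)
Step 9: +0 fires, +2 burnt (F count now 0)
Fire out after step 9
Initially T: 22, now '.': 29
Total burnt (originally-T cells now '.'): 21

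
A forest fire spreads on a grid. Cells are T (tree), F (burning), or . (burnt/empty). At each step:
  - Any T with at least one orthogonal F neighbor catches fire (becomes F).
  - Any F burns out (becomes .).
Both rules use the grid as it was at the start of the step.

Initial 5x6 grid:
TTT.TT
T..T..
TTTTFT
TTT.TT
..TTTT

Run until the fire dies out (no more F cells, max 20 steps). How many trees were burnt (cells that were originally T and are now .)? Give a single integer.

Answer: 19

Derivation:
Step 1: +3 fires, +1 burnt (F count now 3)
Step 2: +4 fires, +3 burnt (F count now 4)
Step 3: +4 fires, +4 burnt (F count now 4)
Step 4: +3 fires, +4 burnt (F count now 3)
Step 5: +2 fires, +3 burnt (F count now 2)
Step 6: +1 fires, +2 burnt (F count now 1)
Step 7: +1 fires, +1 burnt (F count now 1)
Step 8: +1 fires, +1 burnt (F count now 1)
Step 9: +0 fires, +1 burnt (F count now 0)
Fire out after step 9
Initially T: 21, now '.': 28
Total burnt (originally-T cells now '.'): 19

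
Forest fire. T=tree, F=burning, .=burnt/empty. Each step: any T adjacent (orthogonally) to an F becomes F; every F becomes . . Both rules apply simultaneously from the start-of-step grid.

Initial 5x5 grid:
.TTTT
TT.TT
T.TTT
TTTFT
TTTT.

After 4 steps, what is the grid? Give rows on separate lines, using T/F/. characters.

Step 1: 4 trees catch fire, 1 burn out
  .TTTT
  TT.TT
  T.TFT
  TTF.F
  TTTF.
Step 2: 5 trees catch fire, 4 burn out
  .TTTT
  TT.FT
  T.F.F
  TF...
  TTF..
Step 3: 4 trees catch fire, 5 burn out
  .TTFT
  TT..F
  T....
  F....
  TF...
Step 4: 4 trees catch fire, 4 burn out
  .TF.F
  TT...
  F....
  .....
  F....

.TF.F
TT...
F....
.....
F....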